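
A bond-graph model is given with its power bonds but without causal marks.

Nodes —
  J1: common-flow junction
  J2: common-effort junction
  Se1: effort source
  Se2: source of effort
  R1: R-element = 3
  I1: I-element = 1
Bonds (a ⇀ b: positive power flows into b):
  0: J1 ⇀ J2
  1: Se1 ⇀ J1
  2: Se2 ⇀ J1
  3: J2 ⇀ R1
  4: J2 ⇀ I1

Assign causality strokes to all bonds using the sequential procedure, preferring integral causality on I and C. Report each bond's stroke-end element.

β0 stroke→J2
β1 stroke→J1
β2 stroke→J1
β3 stroke→R1
β4 stroke→I1

β1 →J1  (Se1: effort source, stroke at far end)
β2 →J1  (Se2 (Se) sets effort on bond)
β0 →J2  (closing 1-jn rule on J1)
β3 →R1  (0-jn J2 has e-setter on 0)
β4 →I1  (J2 effort already set via bond 0)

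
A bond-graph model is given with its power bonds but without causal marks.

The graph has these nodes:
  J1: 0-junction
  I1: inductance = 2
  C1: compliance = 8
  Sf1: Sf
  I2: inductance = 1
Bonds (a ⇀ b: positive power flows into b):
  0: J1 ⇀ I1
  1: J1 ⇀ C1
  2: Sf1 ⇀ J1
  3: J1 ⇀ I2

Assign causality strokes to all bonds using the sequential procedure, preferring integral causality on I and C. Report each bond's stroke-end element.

#2 stroke→Sf1  (Sf1: flow source, stroke at near end)
#0 stroke→I1  (I1: I, integral causality)
#1 stroke→J1  (C1 integral (e out))
#3 stroke→I2  (J1 effort already set via bond 1)

#0 |I1
#1 |J1
#2 |Sf1
#3 |I2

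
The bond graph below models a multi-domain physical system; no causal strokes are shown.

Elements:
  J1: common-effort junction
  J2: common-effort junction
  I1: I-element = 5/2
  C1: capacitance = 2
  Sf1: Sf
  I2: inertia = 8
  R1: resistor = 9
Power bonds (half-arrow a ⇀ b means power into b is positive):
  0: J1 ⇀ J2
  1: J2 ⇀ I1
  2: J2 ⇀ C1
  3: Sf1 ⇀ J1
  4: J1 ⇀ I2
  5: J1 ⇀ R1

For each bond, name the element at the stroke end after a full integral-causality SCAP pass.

bond 3 stroke→Sf1  (source Sf1 imposes f)
bond 1 stroke→I1  (I1 outputs flow p/I1)
bond 2 stroke→J2  (C1: C, integral causality)
bond 0 stroke→J1  (J2 effort already set via bond 2)
bond 4 stroke→I2  (0-jn J1 has e-setter on 0)
bond 5 stroke→R1  (J1 effort already set via bond 0)

b0 |J1
b1 |I1
b2 |J2
b3 |Sf1
b4 |I2
b5 |R1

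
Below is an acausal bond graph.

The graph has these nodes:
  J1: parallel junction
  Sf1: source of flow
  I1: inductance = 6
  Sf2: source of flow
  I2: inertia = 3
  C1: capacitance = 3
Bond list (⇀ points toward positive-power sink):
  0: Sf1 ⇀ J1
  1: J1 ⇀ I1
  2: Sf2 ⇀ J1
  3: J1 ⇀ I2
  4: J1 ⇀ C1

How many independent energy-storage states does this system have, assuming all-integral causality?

#0 stroke at Sf1  (source Sf1 imposes f)
#2 stroke at Sf2  (Sf2 (Sf) sets flow on bond)
#1 stroke at I1  (I1: I, integral causality)
#3 stroke at I2  (I2 integral (f out))
#4 stroke at J1  (closing 0-jn rule on J1)

3  (C1, I1, I2 all integral)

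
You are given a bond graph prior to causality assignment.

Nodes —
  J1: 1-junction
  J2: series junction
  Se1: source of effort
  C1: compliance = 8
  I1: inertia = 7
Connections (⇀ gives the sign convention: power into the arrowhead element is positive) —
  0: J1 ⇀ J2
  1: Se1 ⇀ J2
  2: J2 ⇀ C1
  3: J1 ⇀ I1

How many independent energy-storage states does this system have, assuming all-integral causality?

β1 stroke at J2  (source Se1 imposes e)
β2 stroke at J2  (C1 integral (e out))
β0 stroke at J1  (J2 needs exactly one f-in)
β3 stroke at I1  (only one flow-in slot at J1)

2  (C1, I1 all integral)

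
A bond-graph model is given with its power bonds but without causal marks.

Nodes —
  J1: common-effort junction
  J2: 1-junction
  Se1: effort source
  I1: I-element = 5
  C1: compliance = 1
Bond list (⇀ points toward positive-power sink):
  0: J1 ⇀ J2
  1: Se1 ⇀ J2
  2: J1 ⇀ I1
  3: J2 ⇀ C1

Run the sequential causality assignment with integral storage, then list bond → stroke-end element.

#0 stroke→J1
#1 stroke→J2
#2 stroke→I1
#3 stroke→J2

b1 →J2  (Se1: effort source, stroke at far end)
b2 →I1  (I1: I, integral causality)
b0 →J1  (closing 0-jn rule on J1)
b3 →J2  (J2: bond 0 brought flow, rest push out)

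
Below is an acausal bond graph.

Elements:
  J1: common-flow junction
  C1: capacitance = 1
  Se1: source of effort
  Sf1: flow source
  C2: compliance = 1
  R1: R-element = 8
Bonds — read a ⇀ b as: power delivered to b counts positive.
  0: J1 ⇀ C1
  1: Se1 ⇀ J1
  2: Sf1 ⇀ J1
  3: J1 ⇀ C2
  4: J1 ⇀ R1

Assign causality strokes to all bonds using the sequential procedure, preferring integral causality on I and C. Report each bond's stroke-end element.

β1 |J1  (source Se1 imposes e)
β2 |Sf1  (source Sf1 imposes f)
β0 |J1  (J1 flow already set via bond 2)
β3 |J1  (1-jn J1 has f-setter on 2)
β4 |J1  (common-f at J1 fixed by 2)

bond 0 |J1
bond 1 |J1
bond 2 |Sf1
bond 3 |J1
bond 4 |J1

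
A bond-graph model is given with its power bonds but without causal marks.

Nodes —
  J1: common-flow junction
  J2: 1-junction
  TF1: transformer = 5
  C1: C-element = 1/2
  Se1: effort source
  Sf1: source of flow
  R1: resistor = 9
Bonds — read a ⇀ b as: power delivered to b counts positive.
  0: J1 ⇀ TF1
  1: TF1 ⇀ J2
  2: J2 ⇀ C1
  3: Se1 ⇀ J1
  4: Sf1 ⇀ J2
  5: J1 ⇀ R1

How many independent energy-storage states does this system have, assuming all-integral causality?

bond 3 stroke at J1  (Se1 (Se) sets effort on bond)
bond 4 stroke at Sf1  (source Sf1 imposes f)
bond 1 stroke at J2  (J2: bond 4 brought flow, rest push out)
bond 2 stroke at J2  (J2 flow already set via bond 4)
bond 0 stroke at TF1  (through TF1, causality passes straight; one stroke at TF1)
bond 5 stroke at J1  (1-jn J1 has f-setter on 0)

1  (C1 all integral)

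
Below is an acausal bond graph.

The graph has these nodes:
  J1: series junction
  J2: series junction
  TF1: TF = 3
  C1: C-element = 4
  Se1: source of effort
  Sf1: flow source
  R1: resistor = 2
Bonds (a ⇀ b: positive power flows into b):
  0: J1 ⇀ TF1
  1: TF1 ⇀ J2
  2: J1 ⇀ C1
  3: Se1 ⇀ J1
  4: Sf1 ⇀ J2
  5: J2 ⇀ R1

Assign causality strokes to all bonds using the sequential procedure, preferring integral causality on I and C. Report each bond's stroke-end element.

β0 stroke at TF1
β1 stroke at J2
β2 stroke at J1
β3 stroke at J1
β4 stroke at Sf1
β5 stroke at J2

b3 →J1  (source Se1 imposes e)
b4 →Sf1  (Sf1 fixes flow; stroke at Sf1)
b1 →J2  (common-f at J2 fixed by 4)
b5 →J2  (1-jn J2 has f-setter on 4)
b0 →TF1  (TF1: transformer flips bond 1)
b2 →J1  (J1: bond 0 brought flow, rest push out)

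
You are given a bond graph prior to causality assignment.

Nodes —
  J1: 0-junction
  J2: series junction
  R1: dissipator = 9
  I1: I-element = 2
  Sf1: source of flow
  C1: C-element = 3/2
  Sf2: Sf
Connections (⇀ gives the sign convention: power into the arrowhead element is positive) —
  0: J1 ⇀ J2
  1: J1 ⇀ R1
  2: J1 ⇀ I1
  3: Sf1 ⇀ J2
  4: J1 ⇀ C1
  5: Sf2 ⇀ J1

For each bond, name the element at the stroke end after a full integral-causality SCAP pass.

#3 stroke at Sf1  (Sf1 (Sf) sets flow on bond)
#5 stroke at Sf2  (Sf2: flow source, stroke at near end)
#0 stroke at J2  (J2 flow already set via bond 3)
#2 stroke at I1  (I1 outputs flow p/I1)
#4 stroke at J1  (C1 outputs effort q/C1)
#1 stroke at R1  (common-e at J1 fixed by 4)

β0 |J2
β1 |R1
β2 |I1
β3 |Sf1
β4 |J1
β5 |Sf2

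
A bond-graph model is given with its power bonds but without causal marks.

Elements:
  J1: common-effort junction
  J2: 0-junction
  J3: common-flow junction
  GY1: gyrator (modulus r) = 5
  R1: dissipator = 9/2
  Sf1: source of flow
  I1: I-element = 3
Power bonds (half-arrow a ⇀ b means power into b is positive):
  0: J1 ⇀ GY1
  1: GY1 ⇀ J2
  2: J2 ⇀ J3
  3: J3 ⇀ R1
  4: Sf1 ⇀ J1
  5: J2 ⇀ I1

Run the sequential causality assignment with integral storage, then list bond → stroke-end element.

b0 |J1
b1 |J2
b2 |J3
b3 |R1
b4 |Sf1
b5 |I1

#4 →Sf1  (Sf1 (Sf) sets flow on bond)
#0 →J1  (J1 needs exactly one e-in)
#1 →J2  (GY1 both-in/both-out from 0)
#2 →J3  (0-jn J2 has e-setter on 1)
#5 →I1  (common-e at J2 fixed by 1)
#3 →R1  (closing 1-jn rule on J3)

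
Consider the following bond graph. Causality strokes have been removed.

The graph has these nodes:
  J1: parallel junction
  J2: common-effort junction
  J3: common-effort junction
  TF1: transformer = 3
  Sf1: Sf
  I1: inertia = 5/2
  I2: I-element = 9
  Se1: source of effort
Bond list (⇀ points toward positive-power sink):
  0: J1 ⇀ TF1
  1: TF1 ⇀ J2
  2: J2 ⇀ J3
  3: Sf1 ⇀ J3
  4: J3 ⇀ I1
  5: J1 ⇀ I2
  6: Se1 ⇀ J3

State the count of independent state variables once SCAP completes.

2  (I1, I2 all integral)

β3 stroke at Sf1  (Sf1 fixes flow; stroke at Sf1)
β6 stroke at J3  (Se1: effort source, stroke at far end)
β2 stroke at J2  (J3: bond 6 brought effort, rest push out)
β4 stroke at I1  (common-e at J3 fixed by 6)
β1 stroke at TF1  (0-jn J2 has e-setter on 2)
β0 stroke at J1  (TF1 one-in-one-out from 1)
β5 stroke at I2  (common-e at J1 fixed by 0)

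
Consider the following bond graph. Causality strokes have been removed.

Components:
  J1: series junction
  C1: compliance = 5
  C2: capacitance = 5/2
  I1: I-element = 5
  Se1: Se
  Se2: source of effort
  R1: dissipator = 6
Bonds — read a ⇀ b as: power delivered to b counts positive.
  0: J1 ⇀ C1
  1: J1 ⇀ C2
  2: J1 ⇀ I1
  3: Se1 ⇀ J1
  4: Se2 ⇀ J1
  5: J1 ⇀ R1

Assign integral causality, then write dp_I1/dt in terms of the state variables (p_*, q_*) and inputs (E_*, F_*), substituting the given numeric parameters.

bond 3 stroke→J1  (Se1: effort source, stroke at far end)
bond 4 stroke→J1  (Se2 (Se) sets effort on bond)
bond 0 stroke→J1  (prefer integral on C1)
bond 1 stroke→J1  (C2: C, integral causality)
bond 2 stroke→I1  (I1 outputs flow p/I1)
bond 5 stroke→J1  (J1: bond 2 brought flow, rest push out)

dp_I1/dt = E_Se1 + E_Se2 - 6*p_I1/5 - q_C1/5 - 2*q_C2/5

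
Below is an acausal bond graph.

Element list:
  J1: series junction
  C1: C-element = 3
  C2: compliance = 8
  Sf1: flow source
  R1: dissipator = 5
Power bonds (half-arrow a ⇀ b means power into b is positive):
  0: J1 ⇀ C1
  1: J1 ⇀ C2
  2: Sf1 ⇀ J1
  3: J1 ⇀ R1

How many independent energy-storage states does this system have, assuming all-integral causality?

2  (C1, C2 all integral)

#2 stroke at Sf1  (Sf1 (Sf) sets flow on bond)
#0 stroke at J1  (common-f at J1 fixed by 2)
#1 stroke at J1  (1-jn J1 has f-setter on 2)
#3 stroke at J1  (J1: bond 2 brought flow, rest push out)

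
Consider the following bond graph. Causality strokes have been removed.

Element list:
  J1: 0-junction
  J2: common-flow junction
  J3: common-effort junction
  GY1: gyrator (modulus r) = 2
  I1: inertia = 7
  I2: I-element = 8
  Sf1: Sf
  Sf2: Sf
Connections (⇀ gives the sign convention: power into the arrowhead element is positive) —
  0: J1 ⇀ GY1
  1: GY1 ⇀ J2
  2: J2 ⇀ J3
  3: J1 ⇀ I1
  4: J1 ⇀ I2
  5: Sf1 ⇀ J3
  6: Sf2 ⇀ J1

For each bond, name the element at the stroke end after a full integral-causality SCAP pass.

b0 |J1
b1 |J2
b2 |J3
b3 |I1
b4 |I2
b5 |Sf1
b6 |Sf2

b5 stroke at Sf1  (Sf1: flow source, stroke at near end)
b6 stroke at Sf2  (Sf2: flow source, stroke at near end)
b2 stroke at J3  (closing 0-jn rule on J3)
b1 stroke at J2  (J2: bond 2 brought flow, rest push out)
b0 stroke at J1  (GY1: gyrator matches bond 1)
b3 stroke at I1  (J1: bond 0 brought effort, rest push out)
b4 stroke at I2  (common-e at J1 fixed by 0)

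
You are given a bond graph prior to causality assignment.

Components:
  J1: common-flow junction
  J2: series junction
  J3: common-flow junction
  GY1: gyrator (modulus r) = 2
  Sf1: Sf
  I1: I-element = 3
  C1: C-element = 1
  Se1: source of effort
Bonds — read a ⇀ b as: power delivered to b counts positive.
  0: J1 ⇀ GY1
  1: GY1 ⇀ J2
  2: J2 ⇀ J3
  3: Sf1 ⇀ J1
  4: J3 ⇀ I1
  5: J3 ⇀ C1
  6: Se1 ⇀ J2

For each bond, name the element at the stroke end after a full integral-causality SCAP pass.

β0 stroke→J1
β1 stroke→J2
β2 stroke→J3
β3 stroke→Sf1
β4 stroke→I1
β5 stroke→J3
β6 stroke→J2

b3 |Sf1  (Sf1 (Sf) sets flow on bond)
b6 |J2  (Se1: effort source, stroke at far end)
b0 |J1  (J1 flow already set via bond 3)
b1 |J2  (GY1 both-in/both-out from 0)
b2 |J3  (closing 1-jn rule on J2)
b4 |I1  (I1 outputs flow p/I1)
b5 |J3  (J3 flow already set via bond 4)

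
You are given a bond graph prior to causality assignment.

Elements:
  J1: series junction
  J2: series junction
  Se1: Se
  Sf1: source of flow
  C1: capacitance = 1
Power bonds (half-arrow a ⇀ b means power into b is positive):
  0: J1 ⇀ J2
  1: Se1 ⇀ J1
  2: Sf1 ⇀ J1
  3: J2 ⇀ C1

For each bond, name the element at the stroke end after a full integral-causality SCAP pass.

#1 stroke at J1  (Se1 (Se) sets effort on bond)
#2 stroke at Sf1  (source Sf1 imposes f)
#0 stroke at J1  (J1 flow already set via bond 2)
#3 stroke at J2  (1-jn J2 has f-setter on 0)

b0 stroke→J1
b1 stroke→J1
b2 stroke→Sf1
b3 stroke→J2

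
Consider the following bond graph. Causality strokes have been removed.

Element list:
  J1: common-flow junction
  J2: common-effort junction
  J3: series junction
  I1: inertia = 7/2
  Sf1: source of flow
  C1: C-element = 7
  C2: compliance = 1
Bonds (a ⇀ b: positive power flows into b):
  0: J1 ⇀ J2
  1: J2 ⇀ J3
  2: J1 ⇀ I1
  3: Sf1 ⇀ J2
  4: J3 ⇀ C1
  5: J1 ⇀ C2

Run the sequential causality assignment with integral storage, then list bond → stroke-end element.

β3 |Sf1  (Sf1 fixes flow; stroke at Sf1)
β2 |I1  (I1 integral (f out))
β0 |J1  (common-f at J1 fixed by 2)
β5 |J1  (J1: bond 2 brought flow, rest push out)
β1 |J2  (J2 needs exactly one e-in)
β4 |J3  (1-jn J3 has f-setter on 1)

β0 stroke→J1
β1 stroke→J2
β2 stroke→I1
β3 stroke→Sf1
β4 stroke→J3
β5 stroke→J1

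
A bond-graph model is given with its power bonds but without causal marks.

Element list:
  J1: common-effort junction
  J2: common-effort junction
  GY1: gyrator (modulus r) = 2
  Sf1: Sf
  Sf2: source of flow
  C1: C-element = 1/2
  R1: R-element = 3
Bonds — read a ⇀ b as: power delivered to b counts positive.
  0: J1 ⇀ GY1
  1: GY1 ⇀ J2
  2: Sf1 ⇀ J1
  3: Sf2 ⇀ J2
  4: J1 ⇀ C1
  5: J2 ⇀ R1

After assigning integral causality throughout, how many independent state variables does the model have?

bond 2 stroke→Sf1  (source Sf1 imposes f)
bond 3 stroke→Sf2  (source Sf2 imposes f)
bond 4 stroke→J1  (prefer integral on C1)
bond 0 stroke→GY1  (0-jn J1 has e-setter on 4)
bond 1 stroke→GY1  (GY1: gyrator matches bond 0)
bond 5 stroke→J2  (J2 needs exactly one e-in)

1  (C1 all integral)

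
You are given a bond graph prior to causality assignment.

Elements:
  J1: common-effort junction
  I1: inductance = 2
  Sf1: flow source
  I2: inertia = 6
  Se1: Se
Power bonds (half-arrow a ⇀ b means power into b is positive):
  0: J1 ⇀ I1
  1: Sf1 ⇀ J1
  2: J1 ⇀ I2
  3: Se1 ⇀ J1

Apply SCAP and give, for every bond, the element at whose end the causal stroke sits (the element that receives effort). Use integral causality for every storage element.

b1 →Sf1  (Sf1 (Sf) sets flow on bond)
b3 →J1  (Se1: effort source, stroke at far end)
b0 →I1  (0-jn J1 has e-setter on 3)
b2 →I2  (0-jn J1 has e-setter on 3)

bond 0 |I1
bond 1 |Sf1
bond 2 |I2
bond 3 |J1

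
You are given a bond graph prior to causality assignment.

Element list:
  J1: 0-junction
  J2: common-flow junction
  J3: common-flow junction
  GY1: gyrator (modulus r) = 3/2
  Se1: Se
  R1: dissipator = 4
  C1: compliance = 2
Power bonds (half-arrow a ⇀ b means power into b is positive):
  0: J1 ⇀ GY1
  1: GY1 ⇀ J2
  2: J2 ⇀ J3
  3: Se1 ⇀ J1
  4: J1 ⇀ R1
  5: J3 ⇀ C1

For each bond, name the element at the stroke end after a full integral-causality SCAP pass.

b0 |GY1
b1 |GY1
b2 |J2
b3 |J1
b4 |R1
b5 |J3

b3 stroke at J1  (Se1 fixes effort; stroke away)
b0 stroke at GY1  (J1: bond 3 brought effort, rest push out)
b4 stroke at R1  (common-e at J1 fixed by 3)
b1 stroke at GY1  (through GY1, causality inverts; strokes same side of GY1)
b2 stroke at J2  (1-jn J2 has f-setter on 1)
b5 stroke at J3  (1-jn J3 has f-setter on 2)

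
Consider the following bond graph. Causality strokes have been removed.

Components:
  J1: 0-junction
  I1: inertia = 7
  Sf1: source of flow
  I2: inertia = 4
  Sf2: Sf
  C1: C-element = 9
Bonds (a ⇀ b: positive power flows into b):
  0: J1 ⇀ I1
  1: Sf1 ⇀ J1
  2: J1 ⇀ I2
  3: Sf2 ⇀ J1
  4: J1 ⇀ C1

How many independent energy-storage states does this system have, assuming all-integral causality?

bond 1 stroke at Sf1  (Sf1: flow source, stroke at near end)
bond 3 stroke at Sf2  (Sf2 fixes flow; stroke at Sf2)
bond 0 stroke at I1  (I1 outputs flow p/I1)
bond 2 stroke at I2  (I2: I, integral causality)
bond 4 stroke at J1  (only one effort-in slot at J1)

3  (C1, I1, I2 all integral)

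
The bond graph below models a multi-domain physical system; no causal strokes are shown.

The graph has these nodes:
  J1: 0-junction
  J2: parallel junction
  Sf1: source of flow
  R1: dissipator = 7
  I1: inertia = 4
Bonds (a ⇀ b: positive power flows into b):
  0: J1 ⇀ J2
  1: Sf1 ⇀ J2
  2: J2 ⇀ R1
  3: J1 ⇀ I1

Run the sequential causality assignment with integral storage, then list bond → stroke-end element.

β1 stroke at Sf1  (Sf1: flow source, stroke at near end)
β3 stroke at I1  (I1: I, integral causality)
β0 stroke at J1  (J1 needs exactly one e-in)
β2 stroke at J2  (only one effort-in slot at J2)

b0 |J1
b1 |Sf1
b2 |J2
b3 |I1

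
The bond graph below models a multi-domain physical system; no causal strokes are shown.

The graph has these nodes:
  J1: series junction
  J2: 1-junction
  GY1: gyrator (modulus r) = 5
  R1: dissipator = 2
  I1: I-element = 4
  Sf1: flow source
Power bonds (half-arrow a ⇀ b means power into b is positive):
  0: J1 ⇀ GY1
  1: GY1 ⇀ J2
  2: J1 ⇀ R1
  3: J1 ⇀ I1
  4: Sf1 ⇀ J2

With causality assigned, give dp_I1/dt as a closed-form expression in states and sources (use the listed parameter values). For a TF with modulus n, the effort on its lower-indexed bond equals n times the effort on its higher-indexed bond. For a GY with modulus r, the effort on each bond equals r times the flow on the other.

dp_I1/dt = -5*F_Sf1 - p_I1/2

bond 4 stroke at Sf1  (Sf1: flow source, stroke at near end)
bond 1 stroke at J2  (J2 flow already set via bond 4)
bond 0 stroke at J1  (GY GY1: same side as bond 1)
bond 3 stroke at I1  (prefer integral on I1)
bond 2 stroke at J1  (J1: bond 3 brought flow, rest push out)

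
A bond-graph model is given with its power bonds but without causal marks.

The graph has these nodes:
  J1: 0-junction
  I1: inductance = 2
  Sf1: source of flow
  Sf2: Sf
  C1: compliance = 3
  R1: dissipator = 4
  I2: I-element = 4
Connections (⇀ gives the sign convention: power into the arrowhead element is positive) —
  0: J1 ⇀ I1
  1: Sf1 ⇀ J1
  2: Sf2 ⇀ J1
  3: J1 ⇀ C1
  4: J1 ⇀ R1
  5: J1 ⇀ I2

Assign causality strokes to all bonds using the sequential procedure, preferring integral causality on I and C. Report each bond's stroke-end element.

bond 0 |I1
bond 1 |Sf1
bond 2 |Sf2
bond 3 |J1
bond 4 |R1
bond 5 |I2

#1 |Sf1  (Sf1 (Sf) sets flow on bond)
#2 |Sf2  (source Sf2 imposes f)
#0 |I1  (I1 outputs flow p/I1)
#3 |J1  (C1: C, integral causality)
#4 |R1  (J1 effort already set via bond 3)
#5 |I2  (0-jn J1 has e-setter on 3)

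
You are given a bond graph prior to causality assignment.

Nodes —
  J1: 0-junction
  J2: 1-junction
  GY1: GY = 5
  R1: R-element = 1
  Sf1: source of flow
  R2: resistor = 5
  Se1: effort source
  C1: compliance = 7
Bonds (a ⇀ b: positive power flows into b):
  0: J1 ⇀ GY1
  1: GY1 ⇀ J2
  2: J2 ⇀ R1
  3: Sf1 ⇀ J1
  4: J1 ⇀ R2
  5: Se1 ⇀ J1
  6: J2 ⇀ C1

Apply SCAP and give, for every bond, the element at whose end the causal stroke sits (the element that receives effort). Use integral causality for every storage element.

b3 stroke→Sf1  (Sf1 fixes flow; stroke at Sf1)
b5 stroke→J1  (Se1: effort source, stroke at far end)
b0 stroke→GY1  (J1 effort already set via bond 5)
b4 stroke→R2  (J1: bond 5 brought effort, rest push out)
b1 stroke→GY1  (GY GY1: same side as bond 0)
b2 stroke→J2  (J2 flow already set via bond 1)
b6 stroke→J2  (J2: bond 1 brought flow, rest push out)

β0 stroke→GY1
β1 stroke→GY1
β2 stroke→J2
β3 stroke→Sf1
β4 stroke→R2
β5 stroke→J1
β6 stroke→J2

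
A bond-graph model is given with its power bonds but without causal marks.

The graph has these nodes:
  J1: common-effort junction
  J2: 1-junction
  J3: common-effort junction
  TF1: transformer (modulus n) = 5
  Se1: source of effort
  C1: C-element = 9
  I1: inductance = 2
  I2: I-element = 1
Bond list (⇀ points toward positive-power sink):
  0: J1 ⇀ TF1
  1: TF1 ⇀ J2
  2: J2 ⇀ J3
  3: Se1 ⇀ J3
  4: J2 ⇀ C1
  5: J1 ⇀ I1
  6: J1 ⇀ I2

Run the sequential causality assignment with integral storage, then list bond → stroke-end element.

#3 stroke at J3  (Se1: effort source, stroke at far end)
#2 stroke at J2  (J3 effort already set via bond 3)
#4 stroke at J2  (C1 integral (e out))
#1 stroke at TF1  (closing 1-jn rule on J2)
#0 stroke at J1  (TF TF1: opposite of bond 1)
#5 stroke at I1  (0-jn J1 has e-setter on 0)
#6 stroke at I2  (J1 effort already set via bond 0)

β0 stroke at J1
β1 stroke at TF1
β2 stroke at J2
β3 stroke at J3
β4 stroke at J2
β5 stroke at I1
β6 stroke at I2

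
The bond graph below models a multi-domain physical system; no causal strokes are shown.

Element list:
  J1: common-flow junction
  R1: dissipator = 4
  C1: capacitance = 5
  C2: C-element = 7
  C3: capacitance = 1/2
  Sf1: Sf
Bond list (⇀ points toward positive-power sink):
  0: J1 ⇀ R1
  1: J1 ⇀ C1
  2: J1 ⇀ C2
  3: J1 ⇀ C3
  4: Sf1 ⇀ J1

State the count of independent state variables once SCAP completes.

#4 stroke→Sf1  (Sf1: flow source, stroke at near end)
#0 stroke→J1  (common-f at J1 fixed by 4)
#1 stroke→J1  (J1: bond 4 brought flow, rest push out)
#2 stroke→J1  (J1 flow already set via bond 4)
#3 stroke→J1  (J1: bond 4 brought flow, rest push out)

3  (C1, C2, C3 all integral)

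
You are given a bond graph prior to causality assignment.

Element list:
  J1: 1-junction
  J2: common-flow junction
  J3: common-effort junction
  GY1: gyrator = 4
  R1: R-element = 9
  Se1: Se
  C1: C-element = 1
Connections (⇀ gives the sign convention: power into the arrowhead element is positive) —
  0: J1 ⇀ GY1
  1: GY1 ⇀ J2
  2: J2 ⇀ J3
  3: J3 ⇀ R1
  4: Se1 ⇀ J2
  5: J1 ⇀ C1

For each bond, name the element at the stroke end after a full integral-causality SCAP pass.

bond 4 |J2  (Se1 fixes effort; stroke away)
bond 5 |J1  (prefer integral on C1)
bond 0 |GY1  (J1: last free bond brings flow in)
bond 1 |GY1  (GY1: gyrator matches bond 0)
bond 2 |J2  (J2 flow already set via bond 1)
bond 3 |J3  (J3 needs exactly one e-in)

b0 stroke at GY1
b1 stroke at GY1
b2 stroke at J2
b3 stroke at J3
b4 stroke at J2
b5 stroke at J1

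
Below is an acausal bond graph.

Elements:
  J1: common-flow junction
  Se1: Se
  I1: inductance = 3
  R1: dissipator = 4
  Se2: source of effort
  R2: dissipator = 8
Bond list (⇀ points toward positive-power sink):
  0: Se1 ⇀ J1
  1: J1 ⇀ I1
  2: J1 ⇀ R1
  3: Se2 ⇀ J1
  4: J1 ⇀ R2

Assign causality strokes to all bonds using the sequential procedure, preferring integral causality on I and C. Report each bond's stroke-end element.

#0 |J1
#1 |I1
#2 |J1
#3 |J1
#4 |J1

#0 stroke→J1  (source Se1 imposes e)
#3 stroke→J1  (Se2 (Se) sets effort on bond)
#1 stroke→I1  (prefer integral on I1)
#2 stroke→J1  (1-jn J1 has f-setter on 1)
#4 stroke→J1  (J1 flow already set via bond 1)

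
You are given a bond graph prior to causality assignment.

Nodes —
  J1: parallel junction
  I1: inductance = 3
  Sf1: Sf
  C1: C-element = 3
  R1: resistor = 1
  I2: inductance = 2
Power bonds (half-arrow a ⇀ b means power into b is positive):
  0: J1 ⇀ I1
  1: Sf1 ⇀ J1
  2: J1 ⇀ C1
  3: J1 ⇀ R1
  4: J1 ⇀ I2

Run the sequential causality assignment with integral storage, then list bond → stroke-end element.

β1 stroke→Sf1  (Sf1: flow source, stroke at near end)
β0 stroke→I1  (I1: I, integral causality)
β2 stroke→J1  (C1 outputs effort q/C1)
β3 stroke→R1  (0-jn J1 has e-setter on 2)
β4 stroke→I2  (J1 effort already set via bond 2)

β0 →I1
β1 →Sf1
β2 →J1
β3 →R1
β4 →I2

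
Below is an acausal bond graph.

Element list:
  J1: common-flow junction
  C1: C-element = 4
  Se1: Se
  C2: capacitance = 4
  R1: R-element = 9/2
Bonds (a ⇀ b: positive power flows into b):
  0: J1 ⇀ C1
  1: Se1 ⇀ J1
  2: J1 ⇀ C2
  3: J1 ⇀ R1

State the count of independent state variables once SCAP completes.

2  (C1, C2 all integral)

bond 1 stroke at J1  (Se1: effort source, stroke at far end)
bond 0 stroke at J1  (C1 integral (e out))
bond 2 stroke at J1  (C2 integral (e out))
bond 3 stroke at R1  (closing 1-jn rule on J1)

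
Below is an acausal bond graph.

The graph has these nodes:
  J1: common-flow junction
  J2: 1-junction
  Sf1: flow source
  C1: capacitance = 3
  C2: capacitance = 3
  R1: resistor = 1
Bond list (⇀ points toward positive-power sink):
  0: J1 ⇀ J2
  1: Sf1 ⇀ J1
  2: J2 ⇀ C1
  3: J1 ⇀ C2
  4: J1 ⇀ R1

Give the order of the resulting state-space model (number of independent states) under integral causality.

2  (C1, C2 all integral)

#1 stroke→Sf1  (source Sf1 imposes f)
#0 stroke→J1  (common-f at J1 fixed by 1)
#3 stroke→J1  (J1 flow already set via bond 1)
#4 stroke→J1  (1-jn J1 has f-setter on 1)
#2 stroke→J2  (J2: bond 0 brought flow, rest push out)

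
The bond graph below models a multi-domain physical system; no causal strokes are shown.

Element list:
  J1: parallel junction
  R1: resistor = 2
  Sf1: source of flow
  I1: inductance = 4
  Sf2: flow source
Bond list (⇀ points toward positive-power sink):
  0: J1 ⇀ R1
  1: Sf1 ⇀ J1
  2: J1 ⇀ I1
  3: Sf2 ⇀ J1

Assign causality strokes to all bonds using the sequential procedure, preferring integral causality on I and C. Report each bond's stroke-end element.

bond 0 →J1
bond 1 →Sf1
bond 2 →I1
bond 3 →Sf2

#1 |Sf1  (source Sf1 imposes f)
#3 |Sf2  (Sf2 (Sf) sets flow on bond)
#2 |I1  (I1: I, integral causality)
#0 |J1  (J1 needs exactly one e-in)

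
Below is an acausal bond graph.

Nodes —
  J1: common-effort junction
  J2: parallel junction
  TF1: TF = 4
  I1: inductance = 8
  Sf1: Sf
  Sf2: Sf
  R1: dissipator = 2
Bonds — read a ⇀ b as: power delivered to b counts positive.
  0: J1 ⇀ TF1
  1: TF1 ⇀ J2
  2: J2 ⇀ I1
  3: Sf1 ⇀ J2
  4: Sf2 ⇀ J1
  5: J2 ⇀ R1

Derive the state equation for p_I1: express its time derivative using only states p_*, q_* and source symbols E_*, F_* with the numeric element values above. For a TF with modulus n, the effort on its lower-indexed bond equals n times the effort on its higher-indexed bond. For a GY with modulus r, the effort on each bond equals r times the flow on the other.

dp_I1/dt = 2*F_Sf1 + 8*F_Sf2 - p_I1/4

β3 |Sf1  (Sf1 fixes flow; stroke at Sf1)
β4 |Sf2  (Sf2 (Sf) sets flow on bond)
β0 |J1  (J1: last free bond brings effort in)
β1 |TF1  (TF1: transformer flips bond 0)
β2 |I1  (I1 integral (f out))
β5 |J2  (only one effort-in slot at J2)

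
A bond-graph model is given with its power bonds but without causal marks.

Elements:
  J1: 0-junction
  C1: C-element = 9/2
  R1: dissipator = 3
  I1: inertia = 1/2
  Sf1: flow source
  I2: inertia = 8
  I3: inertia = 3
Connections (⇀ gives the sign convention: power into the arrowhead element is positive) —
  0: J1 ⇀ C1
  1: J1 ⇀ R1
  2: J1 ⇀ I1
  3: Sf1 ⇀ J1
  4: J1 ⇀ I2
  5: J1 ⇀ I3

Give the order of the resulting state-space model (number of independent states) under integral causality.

b3 stroke→Sf1  (Sf1: flow source, stroke at near end)
b0 stroke→J1  (C1 integral (e out))
b1 stroke→R1  (common-e at J1 fixed by 0)
b2 stroke→I1  (J1 effort already set via bond 0)
b4 stroke→I2  (common-e at J1 fixed by 0)
b5 stroke→I3  (J1: bond 0 brought effort, rest push out)

4  (C1, I1, I2, I3 all integral)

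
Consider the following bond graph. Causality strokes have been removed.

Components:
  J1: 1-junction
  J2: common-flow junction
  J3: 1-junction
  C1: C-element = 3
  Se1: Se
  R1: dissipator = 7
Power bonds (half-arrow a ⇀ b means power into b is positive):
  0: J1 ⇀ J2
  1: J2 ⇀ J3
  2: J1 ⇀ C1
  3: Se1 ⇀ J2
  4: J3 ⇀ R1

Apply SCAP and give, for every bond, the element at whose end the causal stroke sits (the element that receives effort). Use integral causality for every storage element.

bond 3 stroke→J2  (Se1: effort source, stroke at far end)
bond 2 stroke→J1  (prefer integral on C1)
bond 0 stroke→J2  (only one flow-in slot at J1)
bond 1 stroke→J3  (only one flow-in slot at J2)
bond 4 stroke→R1  (only one flow-in slot at J3)

b0 →J2
b1 →J3
b2 →J1
b3 →J2
b4 →R1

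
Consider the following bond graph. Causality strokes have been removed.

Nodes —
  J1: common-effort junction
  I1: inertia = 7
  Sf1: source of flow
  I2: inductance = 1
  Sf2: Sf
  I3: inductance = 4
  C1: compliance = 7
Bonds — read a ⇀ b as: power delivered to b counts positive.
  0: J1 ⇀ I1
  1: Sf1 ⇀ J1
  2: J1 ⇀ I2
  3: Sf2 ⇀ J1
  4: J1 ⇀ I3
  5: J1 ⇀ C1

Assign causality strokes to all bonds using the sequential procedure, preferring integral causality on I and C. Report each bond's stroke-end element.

bond 1 →Sf1  (source Sf1 imposes f)
bond 3 →Sf2  (Sf2 fixes flow; stroke at Sf2)
bond 0 →I1  (I1 outputs flow p/I1)
bond 2 →I2  (I2 integral (f out))
bond 4 →I3  (I3: I, integral causality)
bond 5 →J1  (J1 needs exactly one e-in)

β0 |I1
β1 |Sf1
β2 |I2
β3 |Sf2
β4 |I3
β5 |J1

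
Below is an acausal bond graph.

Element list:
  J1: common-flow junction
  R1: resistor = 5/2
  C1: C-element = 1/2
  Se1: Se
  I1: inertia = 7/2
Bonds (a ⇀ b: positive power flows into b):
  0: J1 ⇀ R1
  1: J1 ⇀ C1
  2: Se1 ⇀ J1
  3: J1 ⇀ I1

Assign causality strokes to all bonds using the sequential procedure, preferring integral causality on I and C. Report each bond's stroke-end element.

β2 stroke at J1  (source Se1 imposes e)
β1 stroke at J1  (C1 integral (e out))
β3 stroke at I1  (I1 outputs flow p/I1)
β0 stroke at J1  (common-f at J1 fixed by 3)

#0 stroke at J1
#1 stroke at J1
#2 stroke at J1
#3 stroke at I1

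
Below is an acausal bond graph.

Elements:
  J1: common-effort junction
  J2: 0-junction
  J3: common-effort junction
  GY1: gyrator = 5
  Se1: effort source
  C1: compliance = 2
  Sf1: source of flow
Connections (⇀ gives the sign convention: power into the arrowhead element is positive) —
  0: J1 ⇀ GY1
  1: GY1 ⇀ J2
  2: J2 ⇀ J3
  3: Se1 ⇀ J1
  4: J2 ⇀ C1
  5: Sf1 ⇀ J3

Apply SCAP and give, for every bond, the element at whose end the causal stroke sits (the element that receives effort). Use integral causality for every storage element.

#3 →J1  (Se1 (Se) sets effort on bond)
#5 →Sf1  (Sf1: flow source, stroke at near end)
#0 →GY1  (common-e at J1 fixed by 3)
#2 →J3  (J3: last free bond brings effort in)
#1 →GY1  (GY1 both-in/both-out from 0)
#4 →J2  (closing 0-jn rule on J2)

b0 stroke→GY1
b1 stroke→GY1
b2 stroke→J3
b3 stroke→J1
b4 stroke→J2
b5 stroke→Sf1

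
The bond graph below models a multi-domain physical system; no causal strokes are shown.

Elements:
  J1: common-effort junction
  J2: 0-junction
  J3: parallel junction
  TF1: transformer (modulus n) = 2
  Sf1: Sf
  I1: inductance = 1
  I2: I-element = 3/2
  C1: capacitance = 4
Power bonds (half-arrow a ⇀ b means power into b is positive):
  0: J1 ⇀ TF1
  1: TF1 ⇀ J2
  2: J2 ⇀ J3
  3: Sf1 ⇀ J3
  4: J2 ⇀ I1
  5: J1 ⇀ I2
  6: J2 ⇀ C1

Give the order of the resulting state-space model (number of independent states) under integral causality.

b3 stroke at Sf1  (Sf1: flow source, stroke at near end)
b2 stroke at J3  (J3: last free bond brings effort in)
b4 stroke at I1  (I1 outputs flow p/I1)
b5 stroke at I2  (I2: I, integral causality)
b0 stroke at J1  (J1 needs exactly one e-in)
b1 stroke at TF1  (TF1: transformer flips bond 0)
b6 stroke at J2  (closing 0-jn rule on J2)

3  (C1, I1, I2 all integral)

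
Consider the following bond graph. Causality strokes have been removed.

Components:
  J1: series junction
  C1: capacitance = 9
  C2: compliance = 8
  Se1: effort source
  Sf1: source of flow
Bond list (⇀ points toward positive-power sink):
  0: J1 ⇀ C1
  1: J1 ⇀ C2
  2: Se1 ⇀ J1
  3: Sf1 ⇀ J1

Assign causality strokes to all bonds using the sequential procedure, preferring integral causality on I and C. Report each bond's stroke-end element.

#0 →J1
#1 →J1
#2 →J1
#3 →Sf1

b2 |J1  (Se1 (Se) sets effort on bond)
b3 |Sf1  (Sf1 (Sf) sets flow on bond)
b0 |J1  (J1 flow already set via bond 3)
b1 |J1  (common-f at J1 fixed by 3)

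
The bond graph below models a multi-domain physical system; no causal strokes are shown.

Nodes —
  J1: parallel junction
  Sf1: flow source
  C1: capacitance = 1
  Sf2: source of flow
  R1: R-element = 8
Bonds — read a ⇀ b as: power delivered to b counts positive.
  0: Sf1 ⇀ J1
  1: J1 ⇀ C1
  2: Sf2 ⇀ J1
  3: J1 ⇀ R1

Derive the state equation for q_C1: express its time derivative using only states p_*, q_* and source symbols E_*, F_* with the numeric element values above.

#0 |Sf1  (source Sf1 imposes f)
#2 |Sf2  (source Sf2 imposes f)
#1 |J1  (C1 integral (e out))
#3 |R1  (J1 effort already set via bond 1)

dq_C1/dt = F_Sf1 + F_Sf2 - q_C1/8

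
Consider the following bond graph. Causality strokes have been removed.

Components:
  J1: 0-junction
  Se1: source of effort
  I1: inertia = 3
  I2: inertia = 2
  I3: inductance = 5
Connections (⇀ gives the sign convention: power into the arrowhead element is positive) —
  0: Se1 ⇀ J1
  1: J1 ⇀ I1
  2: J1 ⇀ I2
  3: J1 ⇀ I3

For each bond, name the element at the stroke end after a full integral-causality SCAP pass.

β0 →J1
β1 →I1
β2 →I2
β3 →I3

#0 →J1  (source Se1 imposes e)
#1 →I1  (0-jn J1 has e-setter on 0)
#2 →I2  (0-jn J1 has e-setter on 0)
#3 →I3  (J1 effort already set via bond 0)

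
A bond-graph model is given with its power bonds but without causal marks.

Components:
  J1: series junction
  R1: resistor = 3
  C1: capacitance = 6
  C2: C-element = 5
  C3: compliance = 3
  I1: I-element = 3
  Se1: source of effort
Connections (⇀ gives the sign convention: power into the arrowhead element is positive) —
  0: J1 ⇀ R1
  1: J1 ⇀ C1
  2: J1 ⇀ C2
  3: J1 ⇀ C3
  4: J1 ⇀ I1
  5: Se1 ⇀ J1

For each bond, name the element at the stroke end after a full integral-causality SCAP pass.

bond 0 stroke at J1
bond 1 stroke at J1
bond 2 stroke at J1
bond 3 stroke at J1
bond 4 stroke at I1
bond 5 stroke at J1

b5 →J1  (Se1 (Se) sets effort on bond)
b1 →J1  (prefer integral on C1)
b2 →J1  (prefer integral on C2)
b3 →J1  (prefer integral on C3)
b4 →I1  (I1: I, integral causality)
b0 →J1  (J1 flow already set via bond 4)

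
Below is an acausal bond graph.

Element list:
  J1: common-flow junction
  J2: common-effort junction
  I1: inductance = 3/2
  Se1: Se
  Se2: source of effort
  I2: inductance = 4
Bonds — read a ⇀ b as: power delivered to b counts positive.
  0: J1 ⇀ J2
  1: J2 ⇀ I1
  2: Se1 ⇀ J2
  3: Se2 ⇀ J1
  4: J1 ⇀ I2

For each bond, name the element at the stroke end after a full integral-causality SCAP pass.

#0 stroke at J1
#1 stroke at I1
#2 stroke at J2
#3 stroke at J1
#4 stroke at I2

β2 |J2  (Se1: effort source, stroke at far end)
β3 |J1  (Se2: effort source, stroke at far end)
β0 |J1  (J2 effort already set via bond 2)
β1 |I1  (J2 effort already set via bond 2)
β4 |I2  (closing 1-jn rule on J1)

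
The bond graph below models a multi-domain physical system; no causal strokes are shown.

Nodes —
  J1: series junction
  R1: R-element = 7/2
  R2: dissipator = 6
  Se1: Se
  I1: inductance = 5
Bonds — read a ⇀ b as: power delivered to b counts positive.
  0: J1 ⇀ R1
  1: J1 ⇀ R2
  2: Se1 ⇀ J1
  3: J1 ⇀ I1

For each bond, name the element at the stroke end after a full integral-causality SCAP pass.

bond 0 stroke→J1
bond 1 stroke→J1
bond 2 stroke→J1
bond 3 stroke→I1

β2 →J1  (Se1 (Se) sets effort on bond)
β3 →I1  (I1 outputs flow p/I1)
β0 →J1  (common-f at J1 fixed by 3)
β1 →J1  (J1: bond 3 brought flow, rest push out)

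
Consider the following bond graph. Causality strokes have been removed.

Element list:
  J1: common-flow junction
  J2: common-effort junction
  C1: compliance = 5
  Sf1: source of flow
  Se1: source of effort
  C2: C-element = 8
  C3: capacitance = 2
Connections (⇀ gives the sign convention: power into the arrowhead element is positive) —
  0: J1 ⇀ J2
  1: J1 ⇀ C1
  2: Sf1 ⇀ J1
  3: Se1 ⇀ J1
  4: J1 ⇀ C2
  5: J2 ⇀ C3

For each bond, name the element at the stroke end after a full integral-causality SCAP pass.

β0 |J1
β1 |J1
β2 |Sf1
β3 |J1
β4 |J1
β5 |J2

b2 →Sf1  (Sf1 fixes flow; stroke at Sf1)
b3 →J1  (Se1: effort source, stroke at far end)
b0 →J1  (common-f at J1 fixed by 2)
b1 →J1  (common-f at J1 fixed by 2)
b4 →J1  (J1: bond 2 brought flow, rest push out)
b5 →J2  (J2: last free bond brings effort in)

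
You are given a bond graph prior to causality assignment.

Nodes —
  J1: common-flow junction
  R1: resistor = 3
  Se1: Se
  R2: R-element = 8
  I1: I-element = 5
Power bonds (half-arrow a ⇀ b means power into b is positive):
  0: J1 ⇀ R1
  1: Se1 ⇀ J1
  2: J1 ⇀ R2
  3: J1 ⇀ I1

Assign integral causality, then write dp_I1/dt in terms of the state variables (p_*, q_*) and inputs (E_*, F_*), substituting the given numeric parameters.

dp_I1/dt = E_Se1 - 11*p_I1/5

b1 →J1  (Se1 fixes effort; stroke away)
b3 →I1  (I1 integral (f out))
b0 →J1  (common-f at J1 fixed by 3)
b2 →J1  (J1 flow already set via bond 3)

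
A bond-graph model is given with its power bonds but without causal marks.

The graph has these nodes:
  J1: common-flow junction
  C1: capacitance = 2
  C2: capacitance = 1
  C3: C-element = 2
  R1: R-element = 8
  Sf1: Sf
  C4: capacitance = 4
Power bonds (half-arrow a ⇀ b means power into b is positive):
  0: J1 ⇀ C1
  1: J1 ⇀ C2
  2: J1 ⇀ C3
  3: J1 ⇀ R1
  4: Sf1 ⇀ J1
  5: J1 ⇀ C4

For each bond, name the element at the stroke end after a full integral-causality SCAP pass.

bond 4 →Sf1  (Sf1 fixes flow; stroke at Sf1)
bond 0 →J1  (common-f at J1 fixed by 4)
bond 1 →J1  (1-jn J1 has f-setter on 4)
bond 2 →J1  (1-jn J1 has f-setter on 4)
bond 3 →J1  (J1: bond 4 brought flow, rest push out)
bond 5 →J1  (J1: bond 4 brought flow, rest push out)

β0 →J1
β1 →J1
β2 →J1
β3 →J1
β4 →Sf1
β5 →J1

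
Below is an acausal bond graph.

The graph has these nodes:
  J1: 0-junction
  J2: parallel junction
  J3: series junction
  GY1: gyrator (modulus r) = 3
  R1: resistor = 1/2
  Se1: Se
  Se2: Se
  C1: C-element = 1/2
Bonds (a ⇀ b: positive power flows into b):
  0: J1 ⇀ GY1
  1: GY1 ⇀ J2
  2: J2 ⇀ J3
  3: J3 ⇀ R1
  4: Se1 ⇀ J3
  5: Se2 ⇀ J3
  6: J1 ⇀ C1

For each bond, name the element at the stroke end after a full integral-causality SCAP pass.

#0 stroke at GY1
#1 stroke at GY1
#2 stroke at J2
#3 stroke at J3
#4 stroke at J3
#5 stroke at J3
#6 stroke at J1

#4 →J3  (Se1 fixes effort; stroke away)
#5 →J3  (Se2: effort source, stroke at far end)
#6 →J1  (prefer integral on C1)
#0 →GY1  (J1: bond 6 brought effort, rest push out)
#1 →GY1  (GY1 both-in/both-out from 0)
#2 →J2  (J2: last free bond brings effort in)
#3 →J3  (common-f at J3 fixed by 2)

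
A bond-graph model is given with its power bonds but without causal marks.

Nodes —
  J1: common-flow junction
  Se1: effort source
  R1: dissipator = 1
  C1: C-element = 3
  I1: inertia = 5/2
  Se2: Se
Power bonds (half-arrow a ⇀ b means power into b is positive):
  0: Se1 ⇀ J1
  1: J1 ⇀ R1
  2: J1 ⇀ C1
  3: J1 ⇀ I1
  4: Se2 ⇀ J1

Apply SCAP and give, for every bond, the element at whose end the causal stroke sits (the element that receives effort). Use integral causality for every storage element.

#0 stroke→J1
#1 stroke→J1
#2 stroke→J1
#3 stroke→I1
#4 stroke→J1

bond 0 →J1  (Se1 fixes effort; stroke away)
bond 4 →J1  (source Se2 imposes e)
bond 2 →J1  (C1 integral (e out))
bond 3 →I1  (I1: I, integral causality)
bond 1 →J1  (J1: bond 3 brought flow, rest push out)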